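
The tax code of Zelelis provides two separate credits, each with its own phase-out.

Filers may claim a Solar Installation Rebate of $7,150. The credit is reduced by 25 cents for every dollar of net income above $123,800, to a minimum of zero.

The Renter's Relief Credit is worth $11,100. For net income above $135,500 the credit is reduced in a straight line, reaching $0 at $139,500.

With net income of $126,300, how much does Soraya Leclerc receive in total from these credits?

Solar Installation Rebate: 25% of the $2,500 excess over $123,800 is $625; credit = $7,150 − $625 = $6,525.
Renter's Relief Credit: $126,300 is at or below the $135,500 threshold, so the full $11,100 applies.
Total: $6,525 + $11,100 = $17,625.

$17,625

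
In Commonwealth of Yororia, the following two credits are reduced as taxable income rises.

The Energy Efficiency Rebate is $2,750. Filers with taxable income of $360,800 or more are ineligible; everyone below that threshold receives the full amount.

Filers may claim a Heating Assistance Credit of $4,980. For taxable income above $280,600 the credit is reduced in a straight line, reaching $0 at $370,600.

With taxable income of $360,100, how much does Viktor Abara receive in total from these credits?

Energy Efficiency Rebate: $360,100 is below the $360,800 cutoff, so the full $2,750 applies.
Heating Assistance Credit: $360,100 is $79,500 into a $90,000 phase-out range, leaving 10,500/90,000 of the credit: $4,980 × 10,500/90,000 = $581.
Total: $2,750 + $581 = $3,331.

$3,331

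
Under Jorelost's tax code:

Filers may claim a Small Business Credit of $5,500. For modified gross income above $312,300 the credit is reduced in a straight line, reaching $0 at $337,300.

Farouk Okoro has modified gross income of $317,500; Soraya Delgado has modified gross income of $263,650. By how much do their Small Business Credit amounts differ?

Farouk ($317,500): Small Business Credit: $317,500 is $5,200 into a $25,000 phase-out range, leaving 19,800/25,000 of the credit: $5,500 × 19,800/25,000 = $4,356.
Soraya ($263,650): Small Business Credit: $263,650 is at or below the $312,300 threshold, so the full $5,500 applies.
Difference: |$4,356 − $5,500| = $1,144.

$1,144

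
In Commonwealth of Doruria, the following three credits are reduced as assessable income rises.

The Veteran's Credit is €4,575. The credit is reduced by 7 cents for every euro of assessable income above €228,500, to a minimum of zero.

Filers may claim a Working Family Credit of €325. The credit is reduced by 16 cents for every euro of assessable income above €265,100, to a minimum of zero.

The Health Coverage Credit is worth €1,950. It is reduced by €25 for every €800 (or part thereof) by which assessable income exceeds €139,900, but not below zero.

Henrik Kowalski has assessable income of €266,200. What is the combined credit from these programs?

€2,085

Veteran's Credit: 7% of the €37,700 excess over €228,500 is €2,639; credit = €4,575 − €2,639 = €1,936.
Working Family Credit: 16% of the €1,100 excess over €265,100 is €176; credit = €325 − €176 = €149.
Health Coverage Credit: income exceeds €139,900 by €126,300 → 158 increments × €25 = €3,950 ≥ base, so the credit is €0.
Total: €1,936 + €149 + €0 = €2,085.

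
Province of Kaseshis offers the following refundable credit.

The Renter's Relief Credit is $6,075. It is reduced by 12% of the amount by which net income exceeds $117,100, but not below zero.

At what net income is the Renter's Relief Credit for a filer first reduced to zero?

$167,725

The credit falls by 12% of each dollar above $117,100, so it reaches zero when the excess is $6,075 / 12% = $50,625: income = $117,100 + $50,625 = $167,725.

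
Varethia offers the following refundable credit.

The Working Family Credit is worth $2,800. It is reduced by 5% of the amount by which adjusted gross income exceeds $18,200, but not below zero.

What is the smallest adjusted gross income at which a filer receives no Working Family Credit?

$74,200

The credit falls by 5% of each dollar above $18,200, so it reaches zero when the excess is $2,800 / 5% = $56,000: income = $18,200 + $56,000 = $74,200.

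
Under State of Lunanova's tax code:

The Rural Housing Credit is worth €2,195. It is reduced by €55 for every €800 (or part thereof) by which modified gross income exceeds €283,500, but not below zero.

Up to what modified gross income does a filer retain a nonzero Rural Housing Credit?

€314,700

After 39 increments the reduction is 39 × €55 = €2,145, leaving €50; one more increment wipes it out. Increment 39 ends at excess 39 × €800 = €31,200, so the highest qualifying income is €283,500 + €31,200 = €314,700.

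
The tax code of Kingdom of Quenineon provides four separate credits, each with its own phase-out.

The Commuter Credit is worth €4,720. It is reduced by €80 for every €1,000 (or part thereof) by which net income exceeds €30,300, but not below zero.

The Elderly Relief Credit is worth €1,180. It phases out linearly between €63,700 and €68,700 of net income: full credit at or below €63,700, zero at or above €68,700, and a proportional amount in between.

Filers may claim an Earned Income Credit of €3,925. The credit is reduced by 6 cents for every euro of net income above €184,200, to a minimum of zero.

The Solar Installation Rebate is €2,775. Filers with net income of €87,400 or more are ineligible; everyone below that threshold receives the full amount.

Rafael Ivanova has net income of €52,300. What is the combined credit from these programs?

€10,840

Commuter Credit: income exceeds €30,300 by €22,000, which is 22 full-or-partial €1,000 increments; reduction = 22 × €80 = €1,760, leaving €2,960.
Elderly Relief Credit: €52,300 is at or below the €63,700 threshold, so the full €1,180 applies.
Earned Income Credit: €52,300 is at or below the €184,200 threshold, so the full €3,925 applies.
Solar Installation Rebate: €52,300 is below the €87,400 cutoff, so the full €2,775 applies.
Total: €2,960 + €1,180 + €3,925 + €2,775 = €10,840.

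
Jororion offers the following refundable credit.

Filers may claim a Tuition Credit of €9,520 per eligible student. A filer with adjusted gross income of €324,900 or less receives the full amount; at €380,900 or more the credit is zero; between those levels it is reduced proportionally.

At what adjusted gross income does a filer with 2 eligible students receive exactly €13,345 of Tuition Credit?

Full credit = 2 × €9,520 = €19,040.
€13,345 is 13,345/19,040 of the full €19,040, so 5,695/19,040 of the €56,000 range has been used: income = €324,900 + €56,000 × 5,695/19,040 = €341,650.

€341,650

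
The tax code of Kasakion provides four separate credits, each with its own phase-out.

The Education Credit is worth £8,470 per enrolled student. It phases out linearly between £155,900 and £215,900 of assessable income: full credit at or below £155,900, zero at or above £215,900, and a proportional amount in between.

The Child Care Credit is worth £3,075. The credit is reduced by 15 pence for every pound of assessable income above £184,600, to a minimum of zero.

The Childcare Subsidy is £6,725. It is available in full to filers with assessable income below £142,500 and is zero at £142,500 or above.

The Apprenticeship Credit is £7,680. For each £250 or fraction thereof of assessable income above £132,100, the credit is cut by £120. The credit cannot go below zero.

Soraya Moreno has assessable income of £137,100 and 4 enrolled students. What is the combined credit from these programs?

£48,960

Education Credit: base = 4 × £8,470 = £33,880. £137,100 is at or below the £155,900 threshold, so the full £33,880 applies.
Child Care Credit: £137,100 is at or below the £184,600 threshold, so the full £3,075 applies.
Childcare Subsidy: £137,100 is below the £142,500 cutoff, so the full £6,725 applies.
Apprenticeship Credit: income exceeds £132,100 by £5,000, which is 20 full-or-partial £250 increments; reduction = 20 × £120 = £2,400, leaving £5,280.
Total: £33,880 + £3,075 + £6,725 + £5,280 = £48,960.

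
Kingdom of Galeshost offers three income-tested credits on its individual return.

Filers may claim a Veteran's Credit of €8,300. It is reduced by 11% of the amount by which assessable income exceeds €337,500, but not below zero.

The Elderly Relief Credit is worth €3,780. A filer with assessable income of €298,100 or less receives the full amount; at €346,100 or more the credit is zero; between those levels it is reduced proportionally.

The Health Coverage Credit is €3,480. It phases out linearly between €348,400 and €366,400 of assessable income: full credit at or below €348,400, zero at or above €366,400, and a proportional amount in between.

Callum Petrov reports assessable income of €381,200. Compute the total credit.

€3,493

Veteran's Credit: 11% of the €43,700 excess over €337,500 is €4,807; credit = €8,300 − €4,807 = €3,493.
Elderly Relief Credit: €381,200 is at or above €346,100, so the credit is €0.
Health Coverage Credit: €381,200 is at or above €366,400, so the credit is €0.
Total: €3,493 + €0 + €0 = €3,493.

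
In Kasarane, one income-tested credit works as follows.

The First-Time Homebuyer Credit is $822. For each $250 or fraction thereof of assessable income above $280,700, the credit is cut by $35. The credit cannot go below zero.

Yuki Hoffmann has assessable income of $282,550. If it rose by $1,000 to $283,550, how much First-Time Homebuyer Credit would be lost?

At $282,550 — income exceeds $280,700 by $1,850, which is 8 full-or-partial $250 increments; reduction = 8 × $35 = $280, leaving $542.
At $283,550 — income exceeds $280,700 by $2,850, which is 12 full-or-partial $250 increments; reduction = 12 × $35 = $420, leaving $402.
Lost: $542 − $402 = $140.

$140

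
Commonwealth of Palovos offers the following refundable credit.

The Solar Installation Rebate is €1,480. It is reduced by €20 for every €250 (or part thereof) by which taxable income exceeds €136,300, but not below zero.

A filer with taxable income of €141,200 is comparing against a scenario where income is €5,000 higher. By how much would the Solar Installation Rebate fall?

€400

At €141,200 — income exceeds €136,300 by €4,900, which is 20 full-or-partial €250 increments; reduction = 20 × €20 = €400, leaving €1,080.
At €146,200 — income exceeds €136,300 by €9,900, which is 40 full-or-partial €250 increments; reduction = 40 × €20 = €800, leaving €680.
Lost: €1,080 − €680 = €400.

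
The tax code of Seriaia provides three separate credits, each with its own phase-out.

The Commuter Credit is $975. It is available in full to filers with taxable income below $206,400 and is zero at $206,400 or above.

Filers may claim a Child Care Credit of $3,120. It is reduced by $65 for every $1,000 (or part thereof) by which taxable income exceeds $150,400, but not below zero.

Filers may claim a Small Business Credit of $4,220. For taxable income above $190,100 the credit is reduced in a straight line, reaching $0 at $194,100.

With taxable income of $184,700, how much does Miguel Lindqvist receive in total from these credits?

$6,040

Commuter Credit: $184,700 is below the $206,400 cutoff, so the full $975 applies.
Child Care Credit: income exceeds $150,400 by $34,300, which is 35 full-or-partial $1,000 increments; reduction = 35 × $65 = $2,275, leaving $845.
Small Business Credit: $184,700 is at or below the $190,100 threshold, so the full $4,220 applies.
Total: $975 + $845 + $4,220 = $6,040.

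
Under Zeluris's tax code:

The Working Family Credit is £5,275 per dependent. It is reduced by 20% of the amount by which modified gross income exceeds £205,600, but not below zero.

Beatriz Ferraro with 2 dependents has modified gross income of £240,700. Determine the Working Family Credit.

Working Family Credit: base = 2 × £5,275 = £10,550. 20% of the £35,100 excess over £205,600 is £7,020; credit = £10,550 − £7,020 = £3,530.

£3,530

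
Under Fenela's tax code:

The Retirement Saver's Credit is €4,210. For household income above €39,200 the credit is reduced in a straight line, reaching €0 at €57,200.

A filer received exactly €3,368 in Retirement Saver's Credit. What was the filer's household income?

€42,800

€3,368 is 3,368/4,210 of the full €4,210, so 842/4,210 of the €18,000 range has been used: income = €39,200 + €18,000 × 842/4,210 = €42,800.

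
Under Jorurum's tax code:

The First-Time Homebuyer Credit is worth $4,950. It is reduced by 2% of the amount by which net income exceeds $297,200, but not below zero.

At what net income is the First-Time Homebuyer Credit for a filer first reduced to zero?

$544,700

The credit falls by 2% of each dollar above $297,200, so it reaches zero when the excess is $4,950 / 2% = $247,500: income = $297,200 + $247,500 = $544,700.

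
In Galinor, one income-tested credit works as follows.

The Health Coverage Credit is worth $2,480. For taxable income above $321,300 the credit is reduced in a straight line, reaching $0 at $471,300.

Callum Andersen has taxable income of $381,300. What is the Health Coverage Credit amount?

$1,488

Health Coverage Credit: $381,300 is $60,000 into a $150,000 phase-out range, leaving 90,000/150,000 of the credit: $2,480 × 90,000/150,000 = $1,488.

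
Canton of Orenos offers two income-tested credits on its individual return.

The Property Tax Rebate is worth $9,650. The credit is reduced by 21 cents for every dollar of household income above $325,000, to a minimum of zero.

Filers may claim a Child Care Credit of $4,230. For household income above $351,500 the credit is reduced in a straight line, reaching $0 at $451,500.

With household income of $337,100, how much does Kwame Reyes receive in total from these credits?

Property Tax Rebate: 21% of the $12,100 excess over $325,000 is $2,541; credit = $9,650 − $2,541 = $7,109.
Child Care Credit: $337,100 is at or below the $351,500 threshold, so the full $4,230 applies.
Total: $7,109 + $4,230 = $11,339.

$11,339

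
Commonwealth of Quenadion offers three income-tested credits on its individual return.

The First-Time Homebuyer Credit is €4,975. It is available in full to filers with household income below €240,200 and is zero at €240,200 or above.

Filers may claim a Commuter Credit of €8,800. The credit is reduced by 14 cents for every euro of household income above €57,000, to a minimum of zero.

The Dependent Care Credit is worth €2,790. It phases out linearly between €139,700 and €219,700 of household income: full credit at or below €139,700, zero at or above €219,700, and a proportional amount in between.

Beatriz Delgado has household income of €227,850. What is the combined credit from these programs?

First-Time Homebuyer Credit: €227,850 is below the €240,200 cutoff, so the full €4,975 applies.
Commuter Credit: 14% of the €170,850 excess over €57,000 is €23,919 ≥ base, so the credit is €0.
Dependent Care Credit: €227,850 is at or above €219,700, so the credit is €0.
Total: €4,975 + €0 + €0 = €4,975.

€4,975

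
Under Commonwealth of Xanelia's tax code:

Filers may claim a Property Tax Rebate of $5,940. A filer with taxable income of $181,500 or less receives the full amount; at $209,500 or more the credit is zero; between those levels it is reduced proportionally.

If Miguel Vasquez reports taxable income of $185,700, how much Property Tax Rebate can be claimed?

$5,049

Property Tax Rebate: $185,700 is $4,200 into a $28,000 phase-out range, leaving 23,800/28,000 of the credit: $5,940 × 23,800/28,000 = $5,049.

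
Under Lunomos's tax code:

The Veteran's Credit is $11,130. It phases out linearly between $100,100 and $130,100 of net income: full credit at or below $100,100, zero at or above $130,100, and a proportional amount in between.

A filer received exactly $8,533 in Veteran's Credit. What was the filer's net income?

$8,533 is 8,533/11,130 of the full $11,130, so 2,597/11,130 of the $30,000 range has been used: income = $100,100 + $30,000 × 2,597/11,130 = $107,100.

$107,100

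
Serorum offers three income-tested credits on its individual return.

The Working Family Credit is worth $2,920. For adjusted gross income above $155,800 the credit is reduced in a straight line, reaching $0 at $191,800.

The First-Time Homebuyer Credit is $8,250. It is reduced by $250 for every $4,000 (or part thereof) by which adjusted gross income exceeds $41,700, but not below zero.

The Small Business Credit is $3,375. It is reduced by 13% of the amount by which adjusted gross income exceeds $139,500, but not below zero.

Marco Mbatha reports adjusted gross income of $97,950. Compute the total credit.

Working Family Credit: $97,950 is at or below the $155,800 threshold, so the full $2,920 applies.
First-Time Homebuyer Credit: income exceeds $41,700 by $56,250, which is 15 full-or-partial $4,000 increments; reduction = 15 × $250 = $3,750, leaving $4,500.
Small Business Credit: $97,950 is at or below the $139,500 threshold, so the full $3,375 applies.
Total: $2,920 + $4,500 + $3,375 = $10,795.

$10,795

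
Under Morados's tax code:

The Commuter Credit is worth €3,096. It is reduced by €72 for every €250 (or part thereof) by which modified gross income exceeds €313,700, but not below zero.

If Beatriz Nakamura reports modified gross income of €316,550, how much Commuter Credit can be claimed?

Commuter Credit: income exceeds €313,700 by €2,850, which is 12 full-or-partial €250 increments; reduction = 12 × €72 = €864, leaving €2,232.

€2,232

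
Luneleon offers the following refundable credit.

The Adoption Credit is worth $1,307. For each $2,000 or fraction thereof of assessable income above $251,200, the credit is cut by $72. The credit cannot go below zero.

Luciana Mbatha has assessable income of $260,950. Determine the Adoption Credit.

Adoption Credit: income exceeds $251,200 by $9,750, which is 5 full-or-partial $2,000 increments; reduction = 5 × $72 = $360, leaving $947.

$947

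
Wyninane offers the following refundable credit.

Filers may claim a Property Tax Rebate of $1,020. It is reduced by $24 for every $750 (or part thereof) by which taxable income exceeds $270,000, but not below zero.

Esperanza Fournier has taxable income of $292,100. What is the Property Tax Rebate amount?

Property Tax Rebate: income exceeds $270,000 by $22,100, which is 30 full-or-partial $750 increments; reduction = 30 × $24 = $720, leaving $300.

$300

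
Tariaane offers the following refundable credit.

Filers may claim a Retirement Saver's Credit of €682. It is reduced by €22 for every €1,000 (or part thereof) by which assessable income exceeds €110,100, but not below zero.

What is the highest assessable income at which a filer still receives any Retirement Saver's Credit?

€140,100

After 30 increments the reduction is 30 × €22 = €660, leaving €22; one more increment wipes it out. Increment 30 ends at excess 30 × €1,000 = €30,000, so the highest qualifying income is €110,100 + €30,000 = €140,100.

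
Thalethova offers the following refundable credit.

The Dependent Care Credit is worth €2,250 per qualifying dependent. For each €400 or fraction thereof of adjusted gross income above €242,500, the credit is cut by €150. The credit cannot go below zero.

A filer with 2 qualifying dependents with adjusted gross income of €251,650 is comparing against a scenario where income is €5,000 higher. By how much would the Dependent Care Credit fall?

€1,050

At €251,650 — base = 2 × €2,250 = €4,500. income exceeds €242,500 by €9,150, which is 23 full-or-partial €400 increments; reduction = 23 × €150 = €3,450, leaving €1,050.
At €256,650 — base = 2 × €2,250 = €4,500. income exceeds €242,500 by €14,150 → 36 increments × €150 = €5,400 ≥ base, so the credit is €0.
Lost: €1,050 − €0 = €1,050.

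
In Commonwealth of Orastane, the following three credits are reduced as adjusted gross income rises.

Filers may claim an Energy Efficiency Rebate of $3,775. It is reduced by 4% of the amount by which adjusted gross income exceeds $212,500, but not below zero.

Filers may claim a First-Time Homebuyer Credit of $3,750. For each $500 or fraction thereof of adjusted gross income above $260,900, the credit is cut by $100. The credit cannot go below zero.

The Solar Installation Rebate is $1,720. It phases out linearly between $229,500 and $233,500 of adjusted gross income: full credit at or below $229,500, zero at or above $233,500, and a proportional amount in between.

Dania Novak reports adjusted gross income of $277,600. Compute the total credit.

Energy Efficiency Rebate: 4% of the $65,100 excess over $212,500 is $2,604; credit = $3,775 − $2,604 = $1,171.
First-Time Homebuyer Credit: income exceeds $260,900 by $16,700, which is 34 full-or-partial $500 increments; reduction = 34 × $100 = $3,400, leaving $350.
Solar Installation Rebate: $277,600 is at or above $233,500, so the credit is $0.
Total: $1,171 + $350 + $0 = $1,521.

$1,521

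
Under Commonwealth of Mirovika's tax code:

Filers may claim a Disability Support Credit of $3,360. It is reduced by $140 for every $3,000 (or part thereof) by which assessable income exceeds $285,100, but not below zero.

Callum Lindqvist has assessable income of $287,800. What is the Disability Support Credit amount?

Disability Support Credit: income exceeds $285,100 by $2,700, which is 1 full-or-partial $3,000 increment; reduction = 1 × $140 = $140, leaving $3,220.

$3,220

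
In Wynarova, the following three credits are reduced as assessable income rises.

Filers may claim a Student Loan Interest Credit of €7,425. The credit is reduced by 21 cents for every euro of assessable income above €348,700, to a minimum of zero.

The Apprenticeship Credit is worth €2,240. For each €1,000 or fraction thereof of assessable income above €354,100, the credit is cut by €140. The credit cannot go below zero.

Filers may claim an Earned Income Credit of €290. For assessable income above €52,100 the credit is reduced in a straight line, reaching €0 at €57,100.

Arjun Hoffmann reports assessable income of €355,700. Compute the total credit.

Student Loan Interest Credit: 21% of the €7,000 excess over €348,700 is €1,470; credit = €7,425 − €1,470 = €5,955.
Apprenticeship Credit: income exceeds €354,100 by €1,600, which is 2 full-or-partial €1,000 increments; reduction = 2 × €140 = €280, leaving €1,960.
Earned Income Credit: €355,700 is at or above €57,100, so the credit is €0.
Total: €5,955 + €1,960 + €0 = €7,915.

€7,915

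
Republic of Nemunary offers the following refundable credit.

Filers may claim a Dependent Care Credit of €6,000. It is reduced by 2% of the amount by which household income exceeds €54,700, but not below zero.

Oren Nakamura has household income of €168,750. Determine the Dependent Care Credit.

Dependent Care Credit: 2% of the €114,050 excess over €54,700 is €2,281; credit = €6,000 − €2,281 = €3,719.

€3,719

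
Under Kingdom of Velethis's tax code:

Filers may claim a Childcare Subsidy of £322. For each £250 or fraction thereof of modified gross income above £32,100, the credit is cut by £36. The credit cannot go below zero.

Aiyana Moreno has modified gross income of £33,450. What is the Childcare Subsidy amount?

£106

Childcare Subsidy: income exceeds £32,100 by £1,350, which is 6 full-or-partial £250 increments; reduction = 6 × £36 = £216, leaving £106.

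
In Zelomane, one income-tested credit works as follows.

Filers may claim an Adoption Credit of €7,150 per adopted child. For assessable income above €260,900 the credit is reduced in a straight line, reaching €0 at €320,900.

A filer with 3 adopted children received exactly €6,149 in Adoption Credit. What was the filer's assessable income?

€303,700

Full credit = 3 × €7,150 = €21,450.
€6,149 is 6,149/21,450 of the full €21,450, so 15,301/21,450 of the €60,000 range has been used: income = €260,900 + €60,000 × 15,301/21,450 = €303,700.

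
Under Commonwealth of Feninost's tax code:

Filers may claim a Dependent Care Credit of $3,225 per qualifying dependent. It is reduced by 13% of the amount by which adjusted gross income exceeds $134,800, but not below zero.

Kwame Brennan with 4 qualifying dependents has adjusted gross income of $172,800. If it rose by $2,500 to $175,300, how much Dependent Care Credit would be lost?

At $172,800 — base = 4 × $3,225 = $12,900. 13% of the $38,000 excess over $134,800 is $4,940; credit = $12,900 − $4,940 = $7,960.
At $175,300 — base = 4 × $3,225 = $12,900. 13% of the $40,500 excess over $134,800 is $5,265; credit = $12,900 − $5,265 = $7,635.
Lost: $7,960 − $7,635 = $325.

$325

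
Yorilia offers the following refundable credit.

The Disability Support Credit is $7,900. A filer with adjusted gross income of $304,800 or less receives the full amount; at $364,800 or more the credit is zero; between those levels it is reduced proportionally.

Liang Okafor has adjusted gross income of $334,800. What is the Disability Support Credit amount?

$3,950

Disability Support Credit: $334,800 is $30,000 into a $60,000 phase-out range, leaving 30,000/60,000 of the credit: $7,900 × 30,000/60,000 = $3,950.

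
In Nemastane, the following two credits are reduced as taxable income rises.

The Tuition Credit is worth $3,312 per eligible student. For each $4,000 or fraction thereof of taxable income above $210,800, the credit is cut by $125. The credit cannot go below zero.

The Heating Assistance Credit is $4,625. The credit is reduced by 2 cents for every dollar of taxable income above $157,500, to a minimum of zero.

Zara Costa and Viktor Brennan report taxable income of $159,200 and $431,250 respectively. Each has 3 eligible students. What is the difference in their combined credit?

Zara ($159,200): Tuition Credit: base = 3 × $3,312 = $9,936. $159,200 is at or below the $210,800 threshold, so the full $9,936 applies. Heating Assistance Credit: 2% of the $1,700 excess over $157,500 is $34; credit = $4,625 − $34 = $4,591. total $9,936 + $4,591 = $14,527
Viktor ($431,250): Tuition Credit: base = 3 × $3,312 = $9,936. income exceeds $210,800 by $220,450, which is 56 full-or-partial $4,000 increments; reduction = 56 × $125 = $7,000, leaving $2,936. Heating Assistance Credit: 2% of the $273,750 excess over $157,500 is $5,475 ≥ base, so the credit is $0. total $2,936 + $0 = $2,936
Difference: |$14,527 − $2,936| = $11,591.

$11,591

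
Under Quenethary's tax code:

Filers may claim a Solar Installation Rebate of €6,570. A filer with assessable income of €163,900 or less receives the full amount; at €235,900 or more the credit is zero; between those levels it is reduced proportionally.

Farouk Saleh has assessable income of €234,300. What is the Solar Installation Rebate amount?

Solar Installation Rebate: €234,300 is €70,400 into a €72,000 phase-out range, leaving 1,600/72,000 of the credit: €6,570 × 1,600/72,000 = €146.

€146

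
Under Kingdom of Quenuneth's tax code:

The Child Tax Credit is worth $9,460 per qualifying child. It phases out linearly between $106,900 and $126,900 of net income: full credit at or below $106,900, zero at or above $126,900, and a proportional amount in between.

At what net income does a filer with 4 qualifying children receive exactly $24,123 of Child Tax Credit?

$114,150

Full credit = 4 × $9,460 = $37,840.
$24,123 is 24,123/37,840 of the full $37,840, so 13,717/37,840 of the $20,000 range has been used: income = $106,900 + $20,000 × 13,717/37,840 = $114,150.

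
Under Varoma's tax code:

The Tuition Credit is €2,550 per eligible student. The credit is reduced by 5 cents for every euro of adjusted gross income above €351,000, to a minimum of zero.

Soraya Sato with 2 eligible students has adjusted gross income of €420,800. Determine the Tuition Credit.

€1,610

Tuition Credit: base = 2 × €2,550 = €5,100. 5% of the €69,800 excess over €351,000 is €3,490; credit = €5,100 − €3,490 = €1,610.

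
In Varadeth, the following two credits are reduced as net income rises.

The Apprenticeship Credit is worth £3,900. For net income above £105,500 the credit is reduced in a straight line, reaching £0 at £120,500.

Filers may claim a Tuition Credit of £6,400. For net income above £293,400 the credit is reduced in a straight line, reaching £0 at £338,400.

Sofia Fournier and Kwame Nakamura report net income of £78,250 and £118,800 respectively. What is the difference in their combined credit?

Sofia (£78,250): Apprenticeship Credit: £78,250 is at or below the £105,500 threshold, so the full £3,900 applies. Tuition Credit: £78,250 is at or below the £293,400 threshold, so the full £6,400 applies. total £3,900 + £6,400 = £10,300
Kwame (£118,800): Apprenticeship Credit: £118,800 is £13,300 into a £15,000 phase-out range, leaving 1,700/15,000 of the credit: £3,900 × 1,700/15,000 = £442. Tuition Credit: £118,800 is at or below the £293,400 threshold, so the full £6,400 applies. total £442 + £6,400 = £6,842
Difference: |£10,300 − £6,842| = £3,458.

£3,458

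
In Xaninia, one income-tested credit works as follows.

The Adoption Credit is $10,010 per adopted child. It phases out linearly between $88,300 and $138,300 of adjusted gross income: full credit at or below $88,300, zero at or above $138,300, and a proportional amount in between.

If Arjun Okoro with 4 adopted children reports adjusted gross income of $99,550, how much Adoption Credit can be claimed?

$31,031

Adoption Credit: base = 4 × $10,010 = $40,040. $99,550 is $11,250 into a $50,000 phase-out range, leaving 38,750/50,000 of the credit: $40,040 × 38,750/50,000 = $31,031.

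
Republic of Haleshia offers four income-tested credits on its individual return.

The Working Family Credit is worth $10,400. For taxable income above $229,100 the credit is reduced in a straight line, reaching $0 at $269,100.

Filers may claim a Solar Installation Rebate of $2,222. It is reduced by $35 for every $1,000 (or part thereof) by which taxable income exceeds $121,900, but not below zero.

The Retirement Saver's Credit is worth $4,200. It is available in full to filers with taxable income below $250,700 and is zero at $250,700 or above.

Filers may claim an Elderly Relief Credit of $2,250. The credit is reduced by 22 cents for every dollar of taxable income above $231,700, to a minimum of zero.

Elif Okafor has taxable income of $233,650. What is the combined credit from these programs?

$15,238

Working Family Credit: $233,650 is $4,550 into a $40,000 phase-out range, leaving 35,450/40,000 of the credit: $10,400 × 35,450/40,000 = $9,217.
Solar Installation Rebate: income exceeds $121,900 by $111,750 → 112 increments × $35 = $3,920 ≥ base, so the credit is $0.
Retirement Saver's Credit: $233,650 is below the $250,700 cutoff, so the full $4,200 applies.
Elderly Relief Credit: 22% of the $1,950 excess over $231,700 is $429; credit = $2,250 − $429 = $1,821.
Total: $9,217 + $0 + $4,200 + $1,821 = $15,238.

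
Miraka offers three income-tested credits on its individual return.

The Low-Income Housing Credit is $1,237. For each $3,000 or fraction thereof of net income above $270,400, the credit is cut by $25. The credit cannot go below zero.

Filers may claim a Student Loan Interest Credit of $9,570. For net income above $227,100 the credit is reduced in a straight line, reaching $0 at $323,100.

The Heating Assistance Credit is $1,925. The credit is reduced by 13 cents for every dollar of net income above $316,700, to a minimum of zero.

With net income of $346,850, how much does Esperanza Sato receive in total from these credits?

$587

Low-Income Housing Credit: income exceeds $270,400 by $76,450, which is 26 full-or-partial $3,000 increments; reduction = 26 × $25 = $650, leaving $587.
Student Loan Interest Credit: $346,850 is at or above $323,100, so the credit is $0.
Heating Assistance Credit: 13% of the $30,150 excess over $316,700 is $3,919.50 ≥ base, so the credit is $0.
Total: $587 + $0 + $0 = $587.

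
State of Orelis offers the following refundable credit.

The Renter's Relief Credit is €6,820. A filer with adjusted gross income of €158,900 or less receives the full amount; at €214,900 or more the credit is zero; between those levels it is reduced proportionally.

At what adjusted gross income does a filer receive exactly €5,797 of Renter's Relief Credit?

€167,300

€5,797 is 5,797/6,820 of the full €6,820, so 1,023/6,820 of the €56,000 range has been used: income = €158,900 + €56,000 × 1,023/6,820 = €167,300.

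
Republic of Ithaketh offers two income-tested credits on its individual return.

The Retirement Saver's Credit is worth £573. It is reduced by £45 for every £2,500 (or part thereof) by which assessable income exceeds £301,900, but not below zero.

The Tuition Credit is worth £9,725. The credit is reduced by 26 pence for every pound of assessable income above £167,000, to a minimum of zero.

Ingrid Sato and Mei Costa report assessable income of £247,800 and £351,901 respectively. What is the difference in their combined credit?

Ingrid (£247,800): Retirement Saver's Credit: £247,800 is at or below the £301,900 threshold, so the full £573 applies. Tuition Credit: 26% of the £80,800 excess over £167,000 is £21,008 ≥ base, so the credit is £0. total £573 + £0 = £573
Mei (£351,901): Retirement Saver's Credit: income exceeds £301,900 by £50,001 → 21 increments × £45 = £945 ≥ base, so the credit is £0. Tuition Credit: 26% of the £184,901 excess over £167,000 is £48,074.26 ≥ base, so the credit is £0. total £0 + £0 = £0
Difference: |£573 − £0| = £573.

£573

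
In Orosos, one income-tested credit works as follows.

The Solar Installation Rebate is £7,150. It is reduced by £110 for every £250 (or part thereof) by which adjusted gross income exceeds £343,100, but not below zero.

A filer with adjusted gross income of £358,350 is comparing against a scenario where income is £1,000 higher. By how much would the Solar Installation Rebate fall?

At £358,350 — income exceeds £343,100 by £15,250, which is 61 full-or-partial £250 increments; reduction = 61 × £110 = £6,710, leaving £440.
At £359,350 — income exceeds £343,100 by £16,250 → 65 increments × £110 = £7,150 ≥ base, so the credit is £0.
Lost: £440 − £0 = £440.

£440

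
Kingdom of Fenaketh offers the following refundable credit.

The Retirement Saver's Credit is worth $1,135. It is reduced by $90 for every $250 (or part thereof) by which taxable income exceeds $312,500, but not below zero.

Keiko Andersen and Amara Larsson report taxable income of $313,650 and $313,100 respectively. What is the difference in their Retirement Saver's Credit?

Keiko ($313,650): Retirement Saver's Credit: income exceeds $312,500 by $1,150, which is 5 full-or-partial $250 increments; reduction = 5 × $90 = $450, leaving $685.
Amara ($313,100): Retirement Saver's Credit: income exceeds $312,500 by $600, which is 3 full-or-partial $250 increments; reduction = 3 × $90 = $270, leaving $865.
Difference: |$685 − $865| = $180.

$180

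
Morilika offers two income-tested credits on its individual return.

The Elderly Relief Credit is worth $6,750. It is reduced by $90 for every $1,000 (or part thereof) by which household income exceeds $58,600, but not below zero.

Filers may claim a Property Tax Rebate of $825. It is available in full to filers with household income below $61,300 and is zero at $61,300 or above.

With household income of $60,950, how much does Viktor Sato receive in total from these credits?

$7,305

Elderly Relief Credit: income exceeds $58,600 by $2,350, which is 3 full-or-partial $1,000 increments; reduction = 3 × $90 = $270, leaving $6,480.
Property Tax Rebate: $60,950 is below the $61,300 cutoff, so the full $825 applies.
Total: $6,480 + $825 = $7,305.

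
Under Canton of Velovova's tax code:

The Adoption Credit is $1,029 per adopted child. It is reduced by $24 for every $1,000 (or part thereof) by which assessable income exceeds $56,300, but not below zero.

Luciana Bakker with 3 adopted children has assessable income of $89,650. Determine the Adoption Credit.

$2,271

Adoption Credit: base = 3 × $1,029 = $3,087. income exceeds $56,300 by $33,350, which is 34 full-or-partial $1,000 increments; reduction = 34 × $24 = $816, leaving $2,271.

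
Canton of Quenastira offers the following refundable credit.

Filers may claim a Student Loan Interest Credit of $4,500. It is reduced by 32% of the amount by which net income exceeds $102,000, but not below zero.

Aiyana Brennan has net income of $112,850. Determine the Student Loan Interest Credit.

$1,028

Student Loan Interest Credit: 32% of the $10,850 excess over $102,000 is $3,472; credit = $4,500 − $3,472 = $1,028.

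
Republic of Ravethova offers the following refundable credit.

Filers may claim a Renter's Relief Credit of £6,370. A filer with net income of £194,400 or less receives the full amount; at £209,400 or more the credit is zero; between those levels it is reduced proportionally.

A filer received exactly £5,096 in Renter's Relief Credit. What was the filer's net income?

£5,096 is 5,096/6,370 of the full £6,370, so 1,274/6,370 of the £15,000 range has been used: income = £194,400 + £15,000 × 1,274/6,370 = £197,400.

£197,400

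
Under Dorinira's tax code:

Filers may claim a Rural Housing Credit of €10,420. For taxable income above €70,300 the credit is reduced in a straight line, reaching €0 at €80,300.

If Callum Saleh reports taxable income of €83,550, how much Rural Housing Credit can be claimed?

Rural Housing Credit: €83,550 is at or above €80,300, so the credit is €0.

€0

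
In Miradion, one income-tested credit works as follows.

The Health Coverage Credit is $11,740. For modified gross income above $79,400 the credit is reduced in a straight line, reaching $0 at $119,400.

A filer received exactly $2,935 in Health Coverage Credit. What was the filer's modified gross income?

$109,400

$2,935 is 2,935/11,740 of the full $11,740, so 8,805/11,740 of the $40,000 range has been used: income = $79,400 + $40,000 × 8,805/11,740 = $109,400.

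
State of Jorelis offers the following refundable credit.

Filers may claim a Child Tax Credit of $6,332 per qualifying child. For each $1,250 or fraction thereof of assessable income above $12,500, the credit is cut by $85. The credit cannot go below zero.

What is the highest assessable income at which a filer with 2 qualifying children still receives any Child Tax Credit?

$197,500

Full credit = 2 × $6,332 = $12,664.
After 148 increments the reduction is 148 × $85 = $12,580, leaving $84; one more increment wipes it out. Increment 148 ends at excess 148 × $1,250 = $185,000, so the highest qualifying income is $12,500 + $185,000 = $197,500.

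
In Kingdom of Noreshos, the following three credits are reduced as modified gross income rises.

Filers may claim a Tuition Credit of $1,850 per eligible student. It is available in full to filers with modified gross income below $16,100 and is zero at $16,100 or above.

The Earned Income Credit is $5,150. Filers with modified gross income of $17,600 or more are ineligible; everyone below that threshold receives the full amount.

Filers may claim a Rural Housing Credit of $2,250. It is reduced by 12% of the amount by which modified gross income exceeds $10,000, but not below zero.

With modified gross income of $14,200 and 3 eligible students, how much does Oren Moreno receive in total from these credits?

Tuition Credit: base = 3 × $1,850 = $5,550. $14,200 is below the $16,100 cutoff, so the full $5,550 applies.
Earned Income Credit: $14,200 is below the $17,600 cutoff, so the full $5,150 applies.
Rural Housing Credit: 12% of the $4,200 excess over $10,000 is $504; credit = $2,250 − $504 = $1,746.
Total: $5,550 + $5,150 + $1,746 = $12,446.

$12,446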